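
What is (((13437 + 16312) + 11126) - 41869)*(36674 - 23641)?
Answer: -12954802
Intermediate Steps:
(((13437 + 16312) + 11126) - 41869)*(36674 - 23641) = ((29749 + 11126) - 41869)*13033 = (40875 - 41869)*13033 = -994*13033 = -12954802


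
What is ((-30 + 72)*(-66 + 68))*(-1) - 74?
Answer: -158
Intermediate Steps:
((-30 + 72)*(-66 + 68))*(-1) - 74 = (42*2)*(-1) - 74 = 84*(-1) - 74 = -84 - 74 = -158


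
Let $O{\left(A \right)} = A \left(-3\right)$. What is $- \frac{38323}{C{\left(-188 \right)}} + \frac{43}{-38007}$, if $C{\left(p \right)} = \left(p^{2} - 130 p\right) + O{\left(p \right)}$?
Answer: $- \frac{486379075}{764548812} \approx -0.63616$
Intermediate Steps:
$O{\left(A \right)} = - 3 A$
$C{\left(p \right)} = p^{2} - 133 p$ ($C{\left(p \right)} = \left(p^{2} - 130 p\right) - 3 p = p^{2} - 133 p$)
$- \frac{38323}{C{\left(-188 \right)}} + \frac{43}{-38007} = - \frac{38323}{\left(-188\right) \left(-133 - 188\right)} + \frac{43}{-38007} = - \frac{38323}{\left(-188\right) \left(-321\right)} + 43 \left(- \frac{1}{38007}\right) = - \frac{38323}{60348} - \frac{43}{38007} = - \frac{486379075}{764548812}$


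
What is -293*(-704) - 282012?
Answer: -75740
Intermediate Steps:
-293*(-704) - 282012 = 206272 - 282012 = -75740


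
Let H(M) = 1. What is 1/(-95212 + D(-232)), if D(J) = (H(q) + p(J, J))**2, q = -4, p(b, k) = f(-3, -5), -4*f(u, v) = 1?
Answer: -16/1523383 ≈ -1.0503e-5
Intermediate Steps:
f(u, v) = -1/4 (f(u, v) = -1/4*1 = -1/4)
p(b, k) = -1/4
D(J) = 9/16 (D(J) = (1 - 1/4)**2 = (3/4)**2 = 9/16)
1/(-95212 + D(-232)) = 1/(-95212 + 9/16) = 1/(-1523383/16) = -16/1523383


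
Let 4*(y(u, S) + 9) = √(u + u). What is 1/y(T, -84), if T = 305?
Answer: -72/343 - 2*√610/343 ≈ -0.35393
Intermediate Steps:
y(u, S) = -9 + √2*√u/4 (y(u, S) = -9 + √(u + u)/4 = -9 + √(2*u)/4 = -9 + (√2*√u)/4 = -9 + √2*√u/4)
1/y(T, -84) = 1/(-9 + √2*√305/4) = 1/(-9 + √610/4)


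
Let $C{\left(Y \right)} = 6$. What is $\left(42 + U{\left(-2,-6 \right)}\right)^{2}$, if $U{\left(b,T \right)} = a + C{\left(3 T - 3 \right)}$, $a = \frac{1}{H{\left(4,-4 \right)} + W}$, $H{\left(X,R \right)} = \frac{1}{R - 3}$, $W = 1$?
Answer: $\frac{87025}{36} \approx 2417.4$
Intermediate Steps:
$H{\left(X,R \right)} = \frac{1}{-3 + R}$
$a = \frac{7}{6}$ ($a = \frac{1}{\frac{1}{-3 - 4} + 1} = \frac{1}{\frac{1}{-7} + 1} = \frac{1}{- \frac{1}{7} + 1} = \frac{1}{\frac{6}{7}} = \frac{7}{6} \approx 1.1667$)
$U{\left(b,T \right)} = \frac{43}{6}$ ($U{\left(b,T \right)} = \frac{7}{6} + 6 = \frac{43}{6}$)
$\left(42 + U{\left(-2,-6 \right)}\right)^{2} = \left(42 + \frac{43}{6}\right)^{2} = \left(\frac{295}{6}\right)^{2} = \frac{87025}{36}$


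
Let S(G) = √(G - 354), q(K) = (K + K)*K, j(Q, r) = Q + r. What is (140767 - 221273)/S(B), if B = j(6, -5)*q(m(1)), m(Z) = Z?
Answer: 40253*I*√22/44 ≈ 4291.0*I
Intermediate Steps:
q(K) = 2*K² (q(K) = (2*K)*K = 2*K²)
B = 2 (B = (6 - 5)*(2*1²) = 1*(2*1) = 1*2 = 2)
S(G) = √(-354 + G)
(140767 - 221273)/S(B) = (140767 - 221273)/(√(-354 + 2)) = -80506*(-I*√22/88) = -(-40253)*I*√22/44 = 40253*I*√22/44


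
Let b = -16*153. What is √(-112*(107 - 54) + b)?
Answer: 8*I*√131 ≈ 91.564*I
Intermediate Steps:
b = -2448
√(-112*(107 - 54) + b) = √(-112*(107 - 54) - 2448) = √(-112*53 - 2448) = √(-5936 - 2448) = √(-8384) = 8*I*√131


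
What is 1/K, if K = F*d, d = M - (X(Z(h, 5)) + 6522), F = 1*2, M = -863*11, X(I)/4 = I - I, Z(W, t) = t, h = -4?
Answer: -1/32030 ≈ -3.1221e-5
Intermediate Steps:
X(I) = 0 (X(I) = 4*(I - I) = 4*0 = 0)
M = -9493
F = 2
d = -16015 (d = -9493 - (0 + 6522) = -9493 - 1*6522 = -9493 - 6522 = -16015)
K = -32030 (K = 2*(-16015) = -32030)
1/K = 1/(-32030) = -1/32030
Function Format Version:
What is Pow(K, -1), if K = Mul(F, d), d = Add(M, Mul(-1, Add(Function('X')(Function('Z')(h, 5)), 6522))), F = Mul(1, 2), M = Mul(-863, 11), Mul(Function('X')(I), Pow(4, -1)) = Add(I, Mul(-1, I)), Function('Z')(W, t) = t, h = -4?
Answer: Rational(-1, 32030) ≈ -3.1221e-5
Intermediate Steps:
Function('X')(I) = 0 (Function('X')(I) = Mul(4, Add(I, Mul(-1, I))) = Mul(4, 0) = 0)
M = -9493
F = 2
d = -16015 (d = Add(-9493, Mul(-1, Add(0, 6522))) = Add(-9493, Mul(-1, 6522)) = Add(-9493, -6522) = -16015)
K = -32030 (K = Mul(2, -16015) = -32030)
Pow(K, -1) = Pow(-32030, -1) = Rational(-1, 32030)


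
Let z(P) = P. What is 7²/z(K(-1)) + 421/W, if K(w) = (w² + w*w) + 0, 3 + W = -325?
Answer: 7615/328 ≈ 23.216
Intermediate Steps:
W = -328 (W = -3 - 325 = -328)
K(w) = 2*w² (K(w) = (w² + w²) + 0 = 2*w² + 0 = 2*w²)
7²/z(K(-1)) + 421/W = 7²/((2*(-1)²)) + 421/(-328) = 49/((2*1)) + 421*(-1/328) = 49/2 - 421/328 = 7615/328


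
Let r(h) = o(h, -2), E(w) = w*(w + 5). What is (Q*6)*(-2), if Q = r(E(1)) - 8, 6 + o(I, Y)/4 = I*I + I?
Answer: -1632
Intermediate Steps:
E(w) = w*(5 + w)
o(I, Y) = -24 + 4*I + 4*I² (o(I, Y) = -24 + 4*(I*I + I) = -24 + 4*(I² + I) = -24 + 4*(I + I²) = -24 + (4*I + 4*I²) = -24 + 4*I + 4*I²)
r(h) = -24 + 4*h + 4*h²
Q = 136 (Q = (-24 + 4*(1*(5 + 1)) + 4*(1*(5 + 1))²) - 8 = (-24 + 4*(1*6) + 4*(1*6)²) - 8 = (-24 + 4*6 + 4*6²) - 8 = (-24 + 24 + 4*36) - 8 = (-24 + 24 + 144) - 8 = 144 - 8 = 136)
(Q*6)*(-2) = (136*6)*(-2) = 816*(-2) = -1632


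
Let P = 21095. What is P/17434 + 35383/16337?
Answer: 961496237/284819258 ≈ 3.3758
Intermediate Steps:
P/17434 + 35383/16337 = 21095/17434 + 35383/16337 = 961496237/284819258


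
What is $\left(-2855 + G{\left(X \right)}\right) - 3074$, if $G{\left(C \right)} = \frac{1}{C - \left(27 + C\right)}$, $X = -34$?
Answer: $- \frac{160084}{27} \approx -5929.0$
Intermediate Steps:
$G{\left(C \right)} = - \frac{1}{27}$ ($G{\left(C \right)} = \frac{1}{-27} = - \frac{1}{27}$)
$\left(-2855 + G{\left(X \right)}\right) - 3074 = \left(-2855 - \frac{1}{27}\right) - 3074 = - \frac{77086}{27} - 3074 = - \frac{160084}{27}$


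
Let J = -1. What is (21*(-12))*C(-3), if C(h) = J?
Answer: 252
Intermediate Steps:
C(h) = -1
(21*(-12))*C(-3) = (21*(-12))*(-1) = -252*(-1) = 252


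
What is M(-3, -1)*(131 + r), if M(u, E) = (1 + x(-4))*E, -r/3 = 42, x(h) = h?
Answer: 15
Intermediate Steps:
r = -126 (r = -3*42 = -126)
M(u, E) = -3*E (M(u, E) = (1 - 4)*E = -3*E)
M(-3, -1)*(131 + r) = (-3*(-1))*(131 - 126) = 3*5 = 15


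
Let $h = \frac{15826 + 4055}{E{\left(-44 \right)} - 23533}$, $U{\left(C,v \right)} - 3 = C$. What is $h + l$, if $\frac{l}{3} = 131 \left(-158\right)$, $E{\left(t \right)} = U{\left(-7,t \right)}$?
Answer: $- \frac{1461526359}{23537} \approx -62095.0$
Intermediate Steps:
$U{\left(C,v \right)} = 3 + C$
$E{\left(t \right)} = -4$ ($E{\left(t \right)} = 3 - 7 = -4$)
$l = -62094$ ($l = 3 \cdot 131 \left(-158\right) = 3 \left(-20698\right) = -62094$)
$h = - \frac{19881}{23537}$ ($h = \frac{15826 + 4055}{-4 - 23533} = \frac{19881}{-23537} = 19881 \left(- \frac{1}{23537}\right) = - \frac{19881}{23537} \approx -0.84467$)
$h + l = - \frac{19881}{23537} - 62094 = - \frac{1461526359}{23537}$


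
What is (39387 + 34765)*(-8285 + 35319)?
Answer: 2004625168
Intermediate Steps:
(39387 + 34765)*(-8285 + 35319) = 74152*27034 = 2004625168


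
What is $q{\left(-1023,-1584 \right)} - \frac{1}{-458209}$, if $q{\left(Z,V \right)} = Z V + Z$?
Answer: $\frac{742027778482}{458209} \approx 1.6194 \cdot 10^{6}$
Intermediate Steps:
$q{\left(Z,V \right)} = Z + V Z$ ($q{\left(Z,V \right)} = V Z + Z = Z + V Z$)
$q{\left(-1023,-1584 \right)} - \frac{1}{-458209} = - 1023 \left(1 - 1584\right) - \frac{1}{-458209} = \left(-1023\right) \left(-1583\right) - - \frac{1}{458209} = 1619409 + \frac{1}{458209} = \frac{742027778482}{458209}$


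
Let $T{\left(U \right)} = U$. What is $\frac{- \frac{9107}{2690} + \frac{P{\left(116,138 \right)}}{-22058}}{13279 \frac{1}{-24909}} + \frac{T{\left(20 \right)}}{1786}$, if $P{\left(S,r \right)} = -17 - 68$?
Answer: $\frac{4155357024047}{653917516315} \approx 6.3546$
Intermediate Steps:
$P{\left(S,r \right)} = -85$ ($P{\left(S,r \right)} = -17 - 68 = -85$)
$\frac{- \frac{9107}{2690} + \frac{P{\left(116,138 \right)}}{-22058}}{13279 \frac{1}{-24909}} + \frac{T{\left(20 \right)}}{1786} = \frac{- \frac{9107}{2690} - \frac{85}{-22058}}{13279 \frac{1}{-24909}} + \frac{20}{1786} = \frac{\left(-9107\right) \frac{1}{2690} - - \frac{85}{22058}}{13279 \left(- \frac{1}{24909}\right)} + 20 \cdot \frac{1}{1786} = \frac{- \frac{9107}{2690} + \frac{85}{22058}}{- \frac{13279}{24909}} + \frac{10}{893} = \left(- \frac{186481}{55145}\right) \left(- \frac{24909}{13279}\right) + \frac{10}{893} = \frac{4645055229}{732270455} + \frac{10}{893} = \frac{4155357024047}{653917516315}$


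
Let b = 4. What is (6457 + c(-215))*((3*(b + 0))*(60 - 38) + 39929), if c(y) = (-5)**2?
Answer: 260531026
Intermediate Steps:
c(y) = 25
(6457 + c(-215))*((3*(b + 0))*(60 - 38) + 39929) = (6457 + 25)*((3*(4 + 0))*(60 - 38) + 39929) = 6482*((3*4)*22 + 39929) = 6482*(12*22 + 39929) = 6482*(264 + 39929) = 6482*40193 = 260531026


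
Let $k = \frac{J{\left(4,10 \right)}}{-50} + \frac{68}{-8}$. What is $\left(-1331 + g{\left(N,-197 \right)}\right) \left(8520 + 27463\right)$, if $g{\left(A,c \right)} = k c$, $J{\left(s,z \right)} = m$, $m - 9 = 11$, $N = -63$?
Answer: $\frac{151956209}{10} \approx 1.5196 \cdot 10^{7}$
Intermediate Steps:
$m = 20$ ($m = 9 + 11 = 20$)
$J{\left(s,z \right)} = 20$
$k = - \frac{89}{10}$ ($k = \frac{20}{-50} + \frac{68}{-8} = 20 \left(- \frac{1}{50}\right) + 68 \left(- \frac{1}{8}\right) = - \frac{2}{5} - \frac{17}{2} = - \frac{89}{10} \approx -8.9$)
$g{\left(A,c \right)} = - \frac{89 c}{10}$
$\left(-1331 + g{\left(N,-197 \right)}\right) \left(8520 + 27463\right) = \left(-1331 - - \frac{17533}{10}\right) \left(8520 + 27463\right) = \left(-1331 + \frac{17533}{10}\right) 35983 = \frac{4223}{10} \cdot 35983 = \frac{151956209}{10}$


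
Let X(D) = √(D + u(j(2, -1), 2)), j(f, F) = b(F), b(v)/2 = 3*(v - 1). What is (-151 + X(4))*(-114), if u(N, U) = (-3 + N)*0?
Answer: 16986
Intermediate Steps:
b(v) = -6 + 6*v (b(v) = 2*(3*(v - 1)) = 2*(3*(-1 + v)) = 2*(-3 + 3*v) = -6 + 6*v)
j(f, F) = -6 + 6*F
u(N, U) = 0
X(D) = √D (X(D) = √(D + 0) = √D)
(-151 + X(4))*(-114) = (-151 + √4)*(-114) = (-151 + 2)*(-114) = -149*(-114) = 16986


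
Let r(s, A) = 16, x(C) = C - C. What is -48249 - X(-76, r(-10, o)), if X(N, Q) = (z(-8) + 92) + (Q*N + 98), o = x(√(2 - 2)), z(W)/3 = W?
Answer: -47199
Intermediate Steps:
z(W) = 3*W
x(C) = 0
o = 0
X(N, Q) = 166 + N*Q (X(N, Q) = (3*(-8) + 92) + (Q*N + 98) = (-24 + 92) + (N*Q + 98) = 68 + (98 + N*Q) = 166 + N*Q)
-48249 - X(-76, r(-10, o)) = -48249 - (166 - 76*16) = -48249 - (166 - 1216) = -48249 - 1*(-1050) = -48249 + 1050 = -47199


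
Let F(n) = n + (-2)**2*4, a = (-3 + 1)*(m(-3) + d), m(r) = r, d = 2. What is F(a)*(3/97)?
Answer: 54/97 ≈ 0.55670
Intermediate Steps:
a = 2 (a = (-3 + 1)*(-3 + 2) = -2*(-1) = 2)
F(n) = 16 + n (F(n) = n + 4*4 = n + 16 = 16 + n)
F(a)*(3/97) = (16 + 2)*(3/97) = 18*(3*(1/97)) = 18*(3/97) = 54/97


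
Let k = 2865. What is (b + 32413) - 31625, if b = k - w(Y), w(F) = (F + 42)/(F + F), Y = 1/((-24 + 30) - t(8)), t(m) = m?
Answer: 7389/2 ≈ 3694.5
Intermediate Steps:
Y = -½ (Y = 1/((-24 + 30) - 1*8) = 1/(6 - 8) = 1/(-2) = -½ ≈ -0.50000)
w(F) = (42 + F)/(2*F) (w(F) = (42 + F)/((2*F)) = (42 + F)*(1/(2*F)) = (42 + F)/(2*F))
b = 5813/2 (b = 2865 - (42 - ½)/(2*(-½)) = 2865 - (-2)*83/(2*2) = 2865 - 1*(-83/2) = 2865 + 83/2 = 5813/2 ≈ 2906.5)
(b + 32413) - 31625 = (5813/2 + 32413) - 31625 = 70639/2 - 31625 = 7389/2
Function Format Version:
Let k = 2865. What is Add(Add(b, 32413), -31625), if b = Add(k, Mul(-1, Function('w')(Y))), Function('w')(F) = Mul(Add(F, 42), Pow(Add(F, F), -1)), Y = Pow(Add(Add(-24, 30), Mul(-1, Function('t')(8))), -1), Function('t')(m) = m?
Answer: Rational(7389, 2) ≈ 3694.5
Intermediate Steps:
Y = Rational(-1, 2) (Y = Pow(Add(Add(-24, 30), Mul(-1, 8)), -1) = Pow(Add(6, -8), -1) = Pow(-2, -1) = Rational(-1, 2) ≈ -0.50000)
Function('w')(F) = Mul(Rational(1, 2), Pow(F, -1), Add(42, F)) (Function('w')(F) = Mul(Add(42, F), Pow(Mul(2, F), -1)) = Mul(Add(42, F), Mul(Rational(1, 2), Pow(F, -1))) = Mul(Rational(1, 2), Pow(F, -1), Add(42, F)))
b = Rational(5813, 2) (b = Add(2865, Mul(-1, Mul(Rational(1, 2), Pow(Rational(-1, 2), -1), Add(42, Rational(-1, 2))))) = Add(2865, Mul(-1, Mul(Rational(1, 2), -2, Rational(83, 2)))) = Add(2865, Mul(-1, Rational(-83, 2))) = Add(2865, Rational(83, 2)) = Rational(5813, 2) ≈ 2906.5)
Add(Add(b, 32413), -31625) = Add(Add(Rational(5813, 2), 32413), -31625) = Add(Rational(70639, 2), -31625) = Rational(7389, 2)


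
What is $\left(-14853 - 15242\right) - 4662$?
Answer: $-34757$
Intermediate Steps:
$\left(-14853 - 15242\right) - 4662 = -30095 + \left(-11161 + 6499\right) = -30095 - 4662 = -34757$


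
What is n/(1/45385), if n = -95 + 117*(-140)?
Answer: -747717875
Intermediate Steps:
n = -16475 (n = -95 - 16380 = -16475)
n/(1/45385) = -16475/(1/45385) = -16475/1/45385 = -16475*45385 = -747717875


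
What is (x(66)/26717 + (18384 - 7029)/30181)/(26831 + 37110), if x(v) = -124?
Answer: 299629091/51558555327157 ≈ 5.8114e-6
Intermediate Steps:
(x(66)/26717 + (18384 - 7029)/30181)/(26831 + 37110) = (-124/26717 + (18384 - 7029)/30181)/(26831 + 37110) = (-124*1/26717 + 11355*(1/30181))/63941 = (-124/26717 + 11355/30181)*(1/63941) = (299629091/806345777)*(1/63941) = 299629091/51558555327157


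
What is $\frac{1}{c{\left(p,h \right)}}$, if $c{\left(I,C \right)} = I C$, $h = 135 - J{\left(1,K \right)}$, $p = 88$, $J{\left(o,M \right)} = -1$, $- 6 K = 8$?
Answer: $\frac{1}{11968} \approx 8.3556 \cdot 10^{-5}$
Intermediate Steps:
$K = - \frac{4}{3}$ ($K = \left(- \frac{1}{6}\right) 8 = - \frac{4}{3} \approx -1.3333$)
$h = 136$ ($h = 135 - -1 = 135 + 1 = 136$)
$c{\left(I,C \right)} = C I$
$\frac{1}{c{\left(p,h \right)}} = \frac{1}{136 \cdot 88} = \frac{1}{11968}$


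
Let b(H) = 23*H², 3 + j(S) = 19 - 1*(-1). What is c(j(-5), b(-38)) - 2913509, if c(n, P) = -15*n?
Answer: -2913764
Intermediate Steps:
j(S) = 17 (j(S) = -3 + (19 - 1*(-1)) = -3 + (19 + 1) = -3 + 20 = 17)
c(j(-5), b(-38)) - 2913509 = -15*17 - 2913509 = -255 - 2913509 = -2913764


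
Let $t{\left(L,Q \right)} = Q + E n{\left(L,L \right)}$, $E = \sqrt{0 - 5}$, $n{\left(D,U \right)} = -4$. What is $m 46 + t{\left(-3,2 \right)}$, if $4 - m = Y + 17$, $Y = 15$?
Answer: $-1286 - 4 i \sqrt{5} \approx -1286.0 - 8.9443 i$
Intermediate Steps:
$E = i \sqrt{5}$ ($E = \sqrt{-5} = i \sqrt{5} \approx 2.2361 i$)
$t{\left(L,Q \right)} = Q - 4 i \sqrt{5}$ ($t{\left(L,Q \right)} = Q + i \sqrt{5} \left(-4\right) = Q - 4 i \sqrt{5}$)
$m = -28$ ($m = 4 - \left(15 + 17\right) = 4 - 32 = -28$)
$m 46 + t{\left(-3,2 \right)} = \left(-28\right) 46 + \left(2 - 4 i \sqrt{5}\right) = -1288 + \left(2 - 4 i \sqrt{5}\right) = -1286 - 4 i \sqrt{5}$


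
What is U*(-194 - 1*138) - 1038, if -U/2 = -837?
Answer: -556806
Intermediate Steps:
U = 1674 (U = -2*(-837) = 1674)
U*(-194 - 1*138) - 1038 = 1674*(-194 - 1*138) - 1038 = 1674*(-194 - 138) - 1038 = 1674*(-332) - 1038 = -555768 - 1038 = -556806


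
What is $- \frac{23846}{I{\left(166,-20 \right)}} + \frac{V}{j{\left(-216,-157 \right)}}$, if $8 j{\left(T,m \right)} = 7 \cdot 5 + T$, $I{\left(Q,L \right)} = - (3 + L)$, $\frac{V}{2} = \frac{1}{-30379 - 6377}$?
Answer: $- \frac{39660881746}{28274553} \approx -1402.7$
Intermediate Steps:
$V = - \frac{1}{18378}$ ($V = \frac{2}{-30379 - 6377} = \frac{2}{-36756} = 2 \left(- \frac{1}{36756}\right) = - \frac{1}{18378} \approx -5.4413 \cdot 10^{-5}$)
$I{\left(Q,L \right)} = -3 - L$
$j{\left(T,m \right)} = \frac{35}{8} + \frac{T}{8}$ ($j{\left(T,m \right)} = \frac{7 \cdot 5 + T}{8} = \frac{35 + T}{8} = \frac{35}{8} + \frac{T}{8}$)
$- \frac{23846}{I{\left(166,-20 \right)}} + \frac{V}{j{\left(-216,-157 \right)}} = - \frac{23846}{-3 - -20} - \frac{1}{18378 \left(\frac{35}{8} + \frac{1}{8} \left(-216\right)\right)} = - \frac{23846}{-3 + 20} - \frac{1}{18378 \left(\frac{35}{8} - 27\right)} = - \frac{23846}{17} - \frac{1}{18378 \left(- \frac{181}{8}\right)} = \left(-23846\right) \frac{1}{17} - - \frac{4}{1663209} = - \frac{23846}{17} + \frac{4}{1663209} = - \frac{39660881746}{28274553}$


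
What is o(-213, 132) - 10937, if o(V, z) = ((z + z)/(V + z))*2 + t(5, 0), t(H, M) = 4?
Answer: -295367/27 ≈ -10940.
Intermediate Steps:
o(V, z) = 4 + 4*z/(V + z) (o(V, z) = ((z + z)/(V + z))*2 + 4 = ((2*z)/(V + z))*2 + 4 = (2*z/(V + z))*2 + 4 = 4*z/(V + z) + 4 = 4 + 4*z/(V + z))
o(-213, 132) - 10937 = 4*(-213 + 2*132)/(-213 + 132) - 10937 = 4*(-213 + 264)/(-81) - 10937 = 4*(-1/81)*51 - 10937 = -68/27 - 10937 = -295367/27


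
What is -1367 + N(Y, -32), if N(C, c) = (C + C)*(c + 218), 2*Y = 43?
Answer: 6631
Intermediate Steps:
Y = 43/2 (Y = (½)*43 = 43/2 ≈ 21.500)
N(C, c) = 2*C*(218 + c) (N(C, c) = (2*C)*(218 + c) = 2*C*(218 + c))
-1367 + N(Y, -32) = -1367 + 2*(43/2)*(218 - 32) = -1367 + 2*(43/2)*186 = -1367 + 7998 = 6631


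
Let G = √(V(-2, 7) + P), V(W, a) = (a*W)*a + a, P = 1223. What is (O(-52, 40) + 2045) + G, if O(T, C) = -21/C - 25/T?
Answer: 1063377/520 + 2*√283 ≈ 2078.6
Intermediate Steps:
O(T, C) = -25/T - 21/C
V(W, a) = a + W*a² (V(W, a) = (W*a)*a + a = W*a² + a = a + W*a²)
G = 2*√283 (G = √(7*(1 - 2*7) + 1223) = √(7*(1 - 14) + 1223) = √(7*(-13) + 1223) = √(-91 + 1223) = √1132 = 2*√283 ≈ 33.645)
(O(-52, 40) + 2045) + G = ((-25/(-52) - 21/40) + 2045) + 2*√283 = ((-25*(-1/52) - 21*1/40) + 2045) + 2*√283 = ((25/52 - 21/40) + 2045) + 2*√283 = (-23/520 + 2045) + 2*√283 = 1063377/520 + 2*√283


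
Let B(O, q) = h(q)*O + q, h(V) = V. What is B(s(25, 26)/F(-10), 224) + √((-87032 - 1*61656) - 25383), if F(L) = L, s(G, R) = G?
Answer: -336 + I*√174071 ≈ -336.0 + 417.22*I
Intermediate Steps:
B(O, q) = q + O*q (B(O, q) = q*O + q = O*q + q = q + O*q)
B(s(25, 26)/F(-10), 224) + √((-87032 - 1*61656) - 25383) = 224*(1 + 25/(-10)) + √((-87032 - 1*61656) - 25383) = 224*(1 + 25*(-⅒)) + √((-87032 - 61656) - 25383) = 224*(1 - 5/2) + √(-148688 - 25383) = 224*(-3/2) + √(-174071) = -336 + I*√174071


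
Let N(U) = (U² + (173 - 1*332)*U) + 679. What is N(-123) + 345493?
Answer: 380858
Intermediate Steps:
N(U) = 679 + U² - 159*U (N(U) = (U² + (173 - 332)*U) + 679 = (U² - 159*U) + 679 = 679 + U² - 159*U)
N(-123) + 345493 = (679 + (-123)² - 159*(-123)) + 345493 = (679 + 15129 + 19557) + 345493 = 35365 + 345493 = 380858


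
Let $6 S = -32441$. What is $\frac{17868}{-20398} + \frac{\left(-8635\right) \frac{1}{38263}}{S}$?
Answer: $- \frac{11089156297932}{12659916536617} \approx -0.87593$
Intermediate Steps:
$S = - \frac{32441}{6}$ ($S = \frac{1}{6} \left(-32441\right) = - \frac{32441}{6} \approx -5406.8$)
$\frac{17868}{-20398} + \frac{\left(-8635\right) \frac{1}{38263}}{S} = \frac{17868}{-20398} + \frac{\left(-8635\right) \frac{1}{38263}}{- \frac{32441}{6}} = 17868 \left(- \frac{1}{20398}\right) + \left(-8635\right) \frac{1}{38263} \left(- \frac{6}{32441}\right) = - \frac{8934}{10199} - - \frac{51810}{1241289983} = - \frac{8934}{10199} + \frac{51810}{1241289983} = - \frac{11089156297932}{12659916536617}$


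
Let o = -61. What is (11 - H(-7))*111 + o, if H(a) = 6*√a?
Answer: 1160 - 666*I*√7 ≈ 1160.0 - 1762.1*I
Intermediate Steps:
(11 - H(-7))*111 + o = (11 - 6*√(-7))*111 - 61 = (11 - 6*I*√7)*111 - 61 = (1221 - 666*I*√7) - 61 = 1160 - 666*I*√7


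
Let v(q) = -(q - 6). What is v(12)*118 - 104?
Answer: -812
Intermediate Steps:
v(q) = 6 - q (v(q) = -(-6 + q) = 6 - q)
v(12)*118 - 104 = (6 - 1*12)*118 - 104 = (6 - 12)*118 - 104 = -6*118 - 104 = -708 - 104 = -812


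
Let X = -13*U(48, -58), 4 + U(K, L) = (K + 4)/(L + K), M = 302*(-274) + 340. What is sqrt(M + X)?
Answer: I*sqrt(2057210)/5 ≈ 286.86*I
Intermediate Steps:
M = -82408 (M = -82748 + 340 = -82408)
U(K, L) = -4 + (4 + K)/(K + L) (U(K, L) = -4 + (K + 4)/(L + K) = -4 + (4 + K)/(K + L))
X = 598/5 (X = -13*(4 - 4*(-58) - 3*48)/(48 - 58) = -13*(4 + 232 - 144)/(-10) = -(-13)*92/10 = -13*(-46/5) = 598/5 ≈ 119.60)
sqrt(M + X) = sqrt(-82408 + 598/5) = sqrt(-411442/5) = I*sqrt(2057210)/5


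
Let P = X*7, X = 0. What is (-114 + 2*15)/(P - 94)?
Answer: 42/47 ≈ 0.89362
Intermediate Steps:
P = 0 (P = 0*7 = 0)
(-114 + 2*15)/(P - 94) = (-114 + 2*15)/(0 - 94) = (-114 + 30)/(-94) = -84*(-1/94) = 42/47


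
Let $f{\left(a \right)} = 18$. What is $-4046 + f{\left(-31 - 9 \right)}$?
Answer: $-4028$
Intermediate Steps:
$-4046 + f{\left(-31 - 9 \right)} = -4046 + 18 = -4028$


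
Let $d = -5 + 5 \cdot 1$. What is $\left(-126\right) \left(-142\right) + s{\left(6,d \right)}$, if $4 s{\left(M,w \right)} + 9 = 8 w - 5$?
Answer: $\frac{35777}{2} \approx 17889.0$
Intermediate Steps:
$d = 0$ ($d = -5 + 5 = 0$)
$s{\left(M,w \right)} = - \frac{7}{2} + 2 w$ ($s{\left(M,w \right)} = - \frac{9}{4} + \frac{8 w - 5}{4} = - \frac{9}{4} + \frac{-5 + 8 w}{4} = - \frac{9}{4} + \left(- \frac{5}{4} + 2 w\right) = - \frac{7}{2} + 2 w$)
$\left(-126\right) \left(-142\right) + s{\left(6,d \right)} = \left(-126\right) \left(-142\right) + \left(- \frac{7}{2} + 2 \cdot 0\right) = 17892 + \left(- \frac{7}{2} + 0\right) = 17892 - \frac{7}{2} = \frac{35777}{2}$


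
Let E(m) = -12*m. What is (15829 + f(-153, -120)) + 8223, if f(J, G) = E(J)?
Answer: 25888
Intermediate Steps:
f(J, G) = -12*J
(15829 + f(-153, -120)) + 8223 = (15829 - 12*(-153)) + 8223 = (15829 + 1836) + 8223 = 17665 + 8223 = 25888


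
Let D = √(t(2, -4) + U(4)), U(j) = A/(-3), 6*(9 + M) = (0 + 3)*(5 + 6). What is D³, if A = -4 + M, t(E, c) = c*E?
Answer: -11*I*√22/4 ≈ -12.899*I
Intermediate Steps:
t(E, c) = E*c
M = -7/2 (M = -9 + ((0 + 3)*(5 + 6))/6 = -9 + (3*11)/6 = -9 + (⅙)*33 = -9 + 11/2 = -7/2 ≈ -3.5000)
A = -15/2 (A = -4 - 7/2 = -15/2 ≈ -7.5000)
U(j) = 5/2 (U(j) = -15/2/(-3) = -15/2*(-⅓) = 5/2)
D = I*√22/2 (D = √(2*(-4) + 5/2) = √(-8 + 5/2) = √(-11/2) = I*√22/2 ≈ 2.3452*I)
D³ = (I*√22/2)³ = -11*I*√22/4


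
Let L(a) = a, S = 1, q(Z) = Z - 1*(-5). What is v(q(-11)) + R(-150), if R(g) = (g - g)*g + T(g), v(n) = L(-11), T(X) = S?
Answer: -10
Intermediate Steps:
q(Z) = 5 + Z (q(Z) = Z + 5 = 5 + Z)
T(X) = 1
v(n) = -11
R(g) = 1 (R(g) = (g - g)*g + 1 = 0*g + 1 = 0 + 1 = 1)
v(q(-11)) + R(-150) = -11 + 1 = -10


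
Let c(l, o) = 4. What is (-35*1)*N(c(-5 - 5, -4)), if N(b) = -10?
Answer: 350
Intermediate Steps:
(-35*1)*N(c(-5 - 5, -4)) = -35*1*(-10) = -35*(-10) = 350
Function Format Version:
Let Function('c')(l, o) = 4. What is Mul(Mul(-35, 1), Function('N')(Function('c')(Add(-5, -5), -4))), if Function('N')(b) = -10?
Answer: 350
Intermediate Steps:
Mul(Mul(-35, 1), Function('N')(Function('c')(Add(-5, -5), -4))) = Mul(Mul(-35, 1), -10) = Mul(-35, -10) = 350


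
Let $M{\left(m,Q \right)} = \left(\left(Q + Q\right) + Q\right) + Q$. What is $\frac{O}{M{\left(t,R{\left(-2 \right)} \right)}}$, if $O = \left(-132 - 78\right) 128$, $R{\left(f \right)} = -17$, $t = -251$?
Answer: $\frac{6720}{17} \approx 395.29$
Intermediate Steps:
$M{\left(m,Q \right)} = 4 Q$ ($M{\left(m,Q \right)} = \left(2 Q + Q\right) + Q = 3 Q + Q = 4 Q$)
$O = -26880$ ($O = \left(-210\right) 128 = -26880$)
$\frac{O}{M{\left(t,R{\left(-2 \right)} \right)}} = - \frac{26880}{4 \left(-17\right)} = - \frac{26880}{-68} = \left(-26880\right) \left(- \frac{1}{68}\right) = \frac{6720}{17}$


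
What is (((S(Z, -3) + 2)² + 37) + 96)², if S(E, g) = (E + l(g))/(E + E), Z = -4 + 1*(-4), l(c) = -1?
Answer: 1276561441/65536 ≈ 19479.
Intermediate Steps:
Z = -8 (Z = -4 - 4 = -8)
S(E, g) = (-1 + E)/(2*E) (S(E, g) = (E - 1)/(E + E) = (-1 + E)/((2*E)) = (-1 + E)*(1/(2*E)) = (-1 + E)/(2*E))
(((S(Z, -3) + 2)² + 37) + 96)² = ((((½)*(-1 - 8)/(-8) + 2)² + 37) + 96)² = ((((½)*(-⅛)*(-9) + 2)² + 37) + 96)² = (((9/16 + 2)² + 37) + 96)² = (((41/16)² + 37) + 96)² = ((1681/256 + 37) + 96)² = (11153/256 + 96)² = (35729/256)² = 1276561441/65536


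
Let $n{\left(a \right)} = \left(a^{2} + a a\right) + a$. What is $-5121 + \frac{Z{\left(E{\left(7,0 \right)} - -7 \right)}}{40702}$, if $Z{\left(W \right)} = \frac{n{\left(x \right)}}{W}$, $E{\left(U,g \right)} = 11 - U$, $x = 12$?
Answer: $- \frac{1146392031}{223861} \approx -5121.0$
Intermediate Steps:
$n{\left(a \right)} = a + 2 a^{2}$ ($n{\left(a \right)} = \left(a^{2} + a^{2}\right) + a = 2 a^{2} + a = a + 2 a^{2}$)
$Z{\left(W \right)} = \frac{300}{W}$ ($Z{\left(W \right)} = \frac{12 \left(1 + 2 \cdot 12\right)}{W} = \frac{12 \left(1 + 24\right)}{W} = \frac{12 \cdot 25}{W} = \frac{300}{W}$)
$-5121 + \frac{Z{\left(E{\left(7,0 \right)} - -7 \right)}}{40702} = -5121 + \frac{300 \frac{1}{\left(11 - 7\right) - -7}}{40702} = -5121 + \frac{300}{\left(11 - 7\right) + 7} \cdot \frac{1}{40702} = -5121 + \frac{300}{4 + 7} \cdot \frac{1}{40702} = -5121 + \frac{300}{11} \cdot \frac{1}{40702} = -5121 + \frac{150}{223861} = - \frac{1146392031}{223861}$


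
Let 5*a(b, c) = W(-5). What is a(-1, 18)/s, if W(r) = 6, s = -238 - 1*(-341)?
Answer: 6/515 ≈ 0.011650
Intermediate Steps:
s = 103 (s = -238 + 341 = 103)
a(b, c) = 6/5 (a(b, c) = (⅕)*6 = 6/5)
a(-1, 18)/s = (6/5)/103 = (6/5)*(1/103) = 6/515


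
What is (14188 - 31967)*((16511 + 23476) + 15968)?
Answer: -994823945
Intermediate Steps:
(14188 - 31967)*((16511 + 23476) + 15968) = -17779*(39987 + 15968) = -17779*55955 = -994823945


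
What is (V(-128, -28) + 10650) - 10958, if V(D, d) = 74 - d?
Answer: -206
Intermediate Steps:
(V(-128, -28) + 10650) - 10958 = ((74 - 1*(-28)) + 10650) - 10958 = ((74 + 28) + 10650) - 10958 = (102 + 10650) - 10958 = 10752 - 10958 = -206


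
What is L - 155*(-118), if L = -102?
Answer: 18188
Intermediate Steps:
L - 155*(-118) = -102 - 155*(-118) = -102 + 18290 = 18188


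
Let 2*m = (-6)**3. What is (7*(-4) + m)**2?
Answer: 18496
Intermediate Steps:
m = -108 (m = (1/2)*(-6)**3 = (1/2)*(-216) = -108)
(7*(-4) + m)**2 = (7*(-4) - 108)**2 = (-28 - 108)**2 = (-136)**2 = 18496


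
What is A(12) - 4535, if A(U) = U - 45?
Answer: -4568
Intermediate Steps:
A(U) = -45 + U
A(12) - 4535 = (-45 + 12) - 4535 = -33 - 4535 = -4568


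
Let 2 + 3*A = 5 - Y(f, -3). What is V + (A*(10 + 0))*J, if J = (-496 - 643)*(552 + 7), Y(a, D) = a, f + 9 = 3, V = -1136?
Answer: -19102166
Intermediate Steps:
f = -6 (f = -9 + 3 = -6)
A = 3 (A = -⅔ + (5 - 1*(-6))/3 = -⅔ + (5 + 6)/3 = -⅔ + (⅓)*11 = -⅔ + 11/3 = 3)
J = -636701 (J = -1139*559 = -636701)
V + (A*(10 + 0))*J = -1136 + (3*(10 + 0))*(-636701) = -1136 + (3*10)*(-636701) = -1136 + 30*(-636701) = -1136 - 19101030 = -19102166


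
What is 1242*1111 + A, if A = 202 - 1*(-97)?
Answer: 1380161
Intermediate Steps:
A = 299 (A = 202 + 97 = 299)
1242*1111 + A = 1242*1111 + 299 = 1379862 + 299 = 1380161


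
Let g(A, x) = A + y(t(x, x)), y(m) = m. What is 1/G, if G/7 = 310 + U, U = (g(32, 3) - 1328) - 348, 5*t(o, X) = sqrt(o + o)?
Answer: -16675/155711129 - 5*sqrt(6)/311422258 ≈ -0.00010713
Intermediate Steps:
t(o, X) = sqrt(2)*sqrt(o)/5 (t(o, X) = sqrt(o + o)/5 = sqrt(2*o)/5 = (sqrt(2)*sqrt(o))/5 = sqrt(2)*sqrt(o)/5)
g(A, x) = A + sqrt(2)*sqrt(x)/5
U = -1644 + sqrt(6)/5 (U = ((32 + sqrt(2)*sqrt(3)/5) - 1328) - 348 = ((32 + sqrt(6)/5) - 1328) - 348 = (-1296 + sqrt(6)/5) - 348 = -1644 + sqrt(6)/5 ≈ -1643.5)
G = -9338 + 7*sqrt(6)/5 (G = 7*(310 + (-1644 + sqrt(6)/5)) = 7*(-1334 + sqrt(6)/5) = -9338 + 7*sqrt(6)/5 ≈ -9334.6)
1/G = 1/(-9338 + 7*sqrt(6)/5)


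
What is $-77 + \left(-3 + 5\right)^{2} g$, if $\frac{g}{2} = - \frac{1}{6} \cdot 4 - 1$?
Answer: $- \frac{271}{3} \approx -90.333$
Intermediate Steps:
$g = - \frac{10}{3}$ ($g = 2 \left(- \frac{1}{6} \cdot 4 - 1\right) = 2 \left(\left(-1\right) \frac{1}{6} \cdot 4 - 1\right) = 2 \left(\left(- \frac{1}{6}\right) 4 - 1\right) = 2 \left(- \frac{2}{3} - 1\right) = 2 \left(- \frac{5}{3}\right) = - \frac{10}{3} \approx -3.3333$)
$-77 + \left(-3 + 5\right)^{2} g = -77 + \left(-3 + 5\right)^{2} \left(- \frac{10}{3}\right) = -77 + 2^{2} \left(- \frac{10}{3}\right) = -77 + 4 \left(- \frac{10}{3}\right) = -77 - \frac{40}{3} = - \frac{271}{3}$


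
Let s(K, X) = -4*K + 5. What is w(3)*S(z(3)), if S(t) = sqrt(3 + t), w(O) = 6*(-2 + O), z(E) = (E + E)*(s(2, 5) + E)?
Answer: 6*sqrt(3) ≈ 10.392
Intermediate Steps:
s(K, X) = 5 - 4*K
z(E) = 2*E*(-3 + E) (z(E) = (E + E)*((5 - 4*2) + E) = (2*E)*((5 - 8) + E) = (2*E)*(-3 + E) = 2*E*(-3 + E))
w(O) = -12 + 6*O
w(3)*S(z(3)) = (-12 + 6*3)*sqrt(3 + 2*3*(-3 + 3)) = (-12 + 18)*sqrt(3 + 2*3*0) = 6*sqrt(3 + 0) = 6*sqrt(3)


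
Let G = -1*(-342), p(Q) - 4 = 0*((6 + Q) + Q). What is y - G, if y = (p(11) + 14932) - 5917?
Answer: 8677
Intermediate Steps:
p(Q) = 4 (p(Q) = 4 + 0*((6 + Q) + Q) = 4 + 0*(6 + 2*Q) = 4 + 0 = 4)
G = 342
y = 9019 (y = (4 + 14932) - 5917 = 14936 - 5917 = 9019)
y - G = 9019 - 1*342 = 9019 - 342 = 8677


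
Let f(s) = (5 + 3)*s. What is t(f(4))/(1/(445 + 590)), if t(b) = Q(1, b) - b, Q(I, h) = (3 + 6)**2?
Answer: 50715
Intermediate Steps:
Q(I, h) = 81 (Q(I, h) = 9**2 = 81)
f(s) = 8*s
t(b) = 81 - b
t(f(4))/(1/(445 + 590)) = (81 - 8*4)/(1/(445 + 590)) = (81 - 1*32)/(1/1035) = (81 - 32)/(1/1035) = 49*1035 = 50715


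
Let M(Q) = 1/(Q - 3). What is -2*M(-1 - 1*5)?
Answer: 2/9 ≈ 0.22222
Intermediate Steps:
M(Q) = 1/(-3 + Q)
-2*M(-1 - 1*5) = -2/(-3 + (-1 - 1*5)) = -2/(-3 + (-1 - 5)) = -2/(-3 - 6) = -2/(-9) = -2*(-⅑) = 2/9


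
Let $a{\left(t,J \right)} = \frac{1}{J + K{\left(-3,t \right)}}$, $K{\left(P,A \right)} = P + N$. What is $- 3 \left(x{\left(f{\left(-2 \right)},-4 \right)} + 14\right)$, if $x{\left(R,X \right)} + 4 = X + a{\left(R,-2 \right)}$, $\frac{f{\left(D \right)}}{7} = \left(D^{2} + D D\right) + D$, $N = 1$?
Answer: $- \frac{69}{4} \approx -17.25$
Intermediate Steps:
$K{\left(P,A \right)} = 1 + P$ ($K{\left(P,A \right)} = P + 1 = 1 + P$)
$a{\left(t,J \right)} = \frac{1}{-2 + J}$ ($a{\left(t,J \right)} = \frac{1}{J + \left(1 - 3\right)} = \frac{1}{J - 2} = \frac{1}{-2 + J}$)
$f{\left(D \right)} = 7 D + 14 D^{2}$ ($f{\left(D \right)} = 7 \left(\left(D^{2} + D D\right) + D\right) = 7 \left(\left(D^{2} + D^{2}\right) + D\right) = 7 \left(2 D^{2} + D\right) = 7 \left(D + 2 D^{2}\right) = 7 D + 14 D^{2}$)
$x{\left(R,X \right)} = - \frac{17}{4} + X$ ($x{\left(R,X \right)} = -4 + \left(X + \frac{1}{-2 - 2}\right) = -4 + \left(X + \frac{1}{-4}\right) = -4 + \left(X - \frac{1}{4}\right) = -4 + \left(- \frac{1}{4} + X\right) = - \frac{17}{4} + X$)
$- 3 \left(x{\left(f{\left(-2 \right)},-4 \right)} + 14\right) = - 3 \left(\left(- \frac{17}{4} - 4\right) + 14\right) = - 3 \left(- \frac{33}{4} + 14\right) = \left(-3\right) \frac{23}{4} = - \frac{69}{4}$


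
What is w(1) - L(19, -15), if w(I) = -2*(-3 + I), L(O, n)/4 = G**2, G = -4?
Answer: -60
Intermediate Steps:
L(O, n) = 64 (L(O, n) = 4*(-4)**2 = 4*16 = 64)
w(I) = 6 - 2*I
w(1) - L(19, -15) = (6 - 2*1) - 1*64 = (6 - 2) - 64 = 4 - 64 = -60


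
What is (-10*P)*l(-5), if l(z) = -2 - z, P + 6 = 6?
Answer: 0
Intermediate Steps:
P = 0 (P = -6 + 6 = 0)
(-10*P)*l(-5) = (-10*0)*(-2 - 1*(-5)) = 0*(-2 + 5) = 0*3 = 0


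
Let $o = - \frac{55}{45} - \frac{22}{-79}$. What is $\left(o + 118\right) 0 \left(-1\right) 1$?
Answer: $0$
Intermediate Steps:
$o = - \frac{671}{711}$ ($o = \left(-55\right) \frac{1}{45} - - \frac{22}{79} = - \frac{11}{9} + \frac{22}{79} = - \frac{671}{711} \approx -0.94374$)
$\left(o + 118\right) 0 \left(-1\right) 1 = \left(- \frac{671}{711} + 118\right) 0 \left(-1\right) 1 = \frac{83227 \cdot 0 \cdot 1}{711} = \frac{83227}{711} \cdot 0 = 0$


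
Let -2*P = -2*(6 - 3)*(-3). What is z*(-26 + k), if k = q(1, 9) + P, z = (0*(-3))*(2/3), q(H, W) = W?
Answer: 0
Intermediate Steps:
P = -9 (P = -(-2*(6 - 3))*(-3)/2 = -(-2*3)*(-3)/2 = -(-3)*(-3) = -½*18 = -9)
z = 0 (z = 0*(2*(⅓)) = 0*(⅔) = 0)
k = 0 (k = 9 - 9 = 0)
z*(-26 + k) = 0*(-26 + 0) = 0*(-26) = 0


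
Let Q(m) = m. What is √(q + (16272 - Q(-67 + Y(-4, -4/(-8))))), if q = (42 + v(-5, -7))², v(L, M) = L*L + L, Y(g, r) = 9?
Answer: √20174 ≈ 142.04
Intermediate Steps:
v(L, M) = L + L² (v(L, M) = L² + L = L + L²)
q = 3844 (q = (42 - 5*(1 - 5))² = (42 - 5*(-4))² = (42 + 20)² = 62² = 3844)
√(q + (16272 - Q(-67 + Y(-4, -4/(-8))))) = √(3844 + (16272 - (-67 + 9))) = √(3844 + (16272 - 1*(-58))) = √(3844 + (16272 + 58)) = √(3844 + 16330) = √20174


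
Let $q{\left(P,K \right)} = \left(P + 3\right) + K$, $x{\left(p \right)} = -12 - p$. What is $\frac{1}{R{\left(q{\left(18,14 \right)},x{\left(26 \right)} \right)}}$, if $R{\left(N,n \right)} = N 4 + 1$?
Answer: $\frac{1}{141} \approx 0.0070922$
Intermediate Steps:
$q{\left(P,K \right)} = 3 + K + P$ ($q{\left(P,K \right)} = \left(3 + P\right) + K = 3 + K + P$)
$R{\left(N,n \right)} = 1 + 4 N$ ($R{\left(N,n \right)} = 4 N + 1 = 1 + 4 N$)
$\frac{1}{R{\left(q{\left(18,14 \right)},x{\left(26 \right)} \right)}} = \frac{1}{1 + 4 \left(3 + 14 + 18\right)} = \frac{1}{1 + 4 \cdot 35} = \frac{1}{1 + 140} = \frac{1}{141}$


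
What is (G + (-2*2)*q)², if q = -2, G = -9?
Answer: 1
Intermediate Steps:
(G + (-2*2)*q)² = (-9 - 2*2*(-2))² = (-9 - 4*(-2))² = (-9 + 8)² = (-1)² = 1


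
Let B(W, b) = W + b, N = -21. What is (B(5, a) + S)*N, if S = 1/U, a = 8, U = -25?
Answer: -6804/25 ≈ -272.16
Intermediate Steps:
S = -1/25 (S = 1/(-25) = -1/25 ≈ -0.040000)
(B(5, a) + S)*N = ((5 + 8) - 1/25)*(-21) = (13 - 1/25)*(-21) = (324/25)*(-21) = -6804/25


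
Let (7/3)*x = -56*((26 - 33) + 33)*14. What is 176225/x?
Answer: -25175/1248 ≈ -20.172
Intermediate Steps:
x = -8736 (x = 3*(-56*((26 - 33) + 33)*14)/7 = 3*(-56*(-7 + 33)*14)/7 = 3*(-56*26*14)/7 = 3*(-1456*14)/7 = (3/7)*(-20384) = -8736)
176225/x = 176225/(-8736) = 176225*(-1/8736) = -25175/1248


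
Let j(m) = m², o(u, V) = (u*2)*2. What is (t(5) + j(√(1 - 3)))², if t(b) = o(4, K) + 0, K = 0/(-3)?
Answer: 196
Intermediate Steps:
K = 0 (K = 0*(-⅓) = 0)
o(u, V) = 4*u (o(u, V) = (2*u)*2 = 4*u)
t(b) = 16 (t(b) = 4*4 + 0 = 16 + 0 = 16)
(t(5) + j(√(1 - 3)))² = (16 + (√(1 - 3))²)² = (16 + (√(-2))²)² = (16 + (I*√2)²)² = (16 - 2)² = 14² = 196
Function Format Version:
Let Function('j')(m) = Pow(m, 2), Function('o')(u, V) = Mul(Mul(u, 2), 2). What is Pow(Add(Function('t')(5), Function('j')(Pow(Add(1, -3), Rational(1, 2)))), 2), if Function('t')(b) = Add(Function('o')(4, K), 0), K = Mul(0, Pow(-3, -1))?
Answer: 196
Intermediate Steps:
K = 0 (K = Mul(0, Rational(-1, 3)) = 0)
Function('o')(u, V) = Mul(4, u) (Function('o')(u, V) = Mul(Mul(2, u), 2) = Mul(4, u))
Function('t')(b) = 16 (Function('t')(b) = Add(Mul(4, 4), 0) = Add(16, 0) = 16)
Pow(Add(Function('t')(5), Function('j')(Pow(Add(1, -3), Rational(1, 2)))), 2) = Pow(Add(16, Pow(Pow(Add(1, -3), Rational(1, 2)), 2)), 2) = Pow(Add(16, Pow(Pow(-2, Rational(1, 2)), 2)), 2) = Pow(Add(16, Pow(Mul(I, Pow(2, Rational(1, 2))), 2)), 2) = Pow(Add(16, -2), 2) = Pow(14, 2) = 196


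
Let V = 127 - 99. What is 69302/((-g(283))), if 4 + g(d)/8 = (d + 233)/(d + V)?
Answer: 10776461/2912 ≈ 3700.7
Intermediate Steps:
V = 28
g(d) = -32 + 8*(233 + d)/(28 + d) (g(d) = -32 + 8*((d + 233)/(d + 28)) = -32 + 8*((233 + d)/(28 + d)) = -32 + 8*(233 + d)/(28 + d))
69302/((-g(283))) = 69302/((-8*(121 - 3*283)/(28 + 283))) = 69302/((-8*(121 - 849)/311)) = 69302/((-8*(-728)/311)) = 69302/((-1*(-5824/311))) = 69302/(5824/311) = 69302*(311/5824) = 10776461/2912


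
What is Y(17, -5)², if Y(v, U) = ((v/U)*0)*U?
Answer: 0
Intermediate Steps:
Y(v, U) = 0 (Y(v, U) = 0*U = 0)
Y(17, -5)² = 0² = 0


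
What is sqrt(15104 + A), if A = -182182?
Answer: I*sqrt(167078) ≈ 408.75*I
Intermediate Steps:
sqrt(15104 + A) = sqrt(15104 - 182182) = sqrt(-167078) = I*sqrt(167078)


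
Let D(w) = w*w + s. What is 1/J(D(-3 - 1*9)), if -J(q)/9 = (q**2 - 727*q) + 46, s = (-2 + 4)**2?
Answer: 1/770814 ≈ 1.2973e-6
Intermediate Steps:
s = 4 (s = 2**2 = 4)
D(w) = 4 + w**2 (D(w) = w*w + 4 = w**2 + 4 = 4 + w**2)
J(q) = -414 - 9*q**2 + 6543*q (J(q) = -9*((q**2 - 727*q) + 46) = -9*(46 + q**2 - 727*q) = -414 - 9*q**2 + 6543*q)
1/J(D(-3 - 1*9)) = 1/(-414 - 9*(4 + (-3 - 1*9)**2)**2 + 6543*(4 + (-3 - 1*9)**2)) = 1/(-414 - 9*(4 + (-3 - 9)**2)**2 + 6543*(4 + (-3 - 9)**2)) = 1/(-414 - 9*(4 + (-12)**2)**2 + 6543*(4 + (-12)**2)) = 1/(-414 - 9*(4 + 144)**2 + 6543*(4 + 144)) = 1/(-414 - 9*148**2 + 6543*148) = 1/(-414 - 9*21904 + 968364) = 1/(-414 - 197136 + 968364) = 1/770814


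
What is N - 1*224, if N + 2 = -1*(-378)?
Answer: 152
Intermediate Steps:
N = 376 (N = -2 - 1*(-378) = -2 + 378 = 376)
N - 1*224 = 376 - 1*224 = 376 - 224 = 152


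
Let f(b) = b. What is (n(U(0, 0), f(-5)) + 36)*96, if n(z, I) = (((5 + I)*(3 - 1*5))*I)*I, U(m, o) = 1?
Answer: 3456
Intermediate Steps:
n(z, I) = I**2*(-10 - 2*I) (n(z, I) = (((5 + I)*(3 - 5))*I)*I = (((5 + I)*(-2))*I)*I = ((-10 - 2*I)*I)*I = (I*(-10 - 2*I))*I = I**2*(-10 - 2*I))
(n(U(0, 0), f(-5)) + 36)*96 = (2*(-5)**2*(-5 - 1*(-5)) + 36)*96 = (2*25*(-5 + 5) + 36)*96 = (2*25*0 + 36)*96 = (0 + 36)*96 = 36*96 = 3456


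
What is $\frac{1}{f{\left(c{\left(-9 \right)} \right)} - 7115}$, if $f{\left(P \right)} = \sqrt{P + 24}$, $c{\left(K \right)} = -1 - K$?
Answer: $- \frac{7115}{50623193} - \frac{4 \sqrt{2}}{50623193} \approx -0.00014066$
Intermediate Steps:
$f{\left(P \right)} = \sqrt{24 + P}$
$\frac{1}{f{\left(c{\left(-9 \right)} \right)} - 7115} = \frac{1}{\sqrt{24 - -8} - 7115} = \frac{1}{\sqrt{24 + \left(-1 + 9\right)} - 7115} = \frac{1}{\sqrt{24 + 8} - 7115} = \frac{1}{\sqrt{32} - 7115} = \frac{1}{4 \sqrt{2} - 7115} = \frac{1}{-7115 + 4 \sqrt{2}}$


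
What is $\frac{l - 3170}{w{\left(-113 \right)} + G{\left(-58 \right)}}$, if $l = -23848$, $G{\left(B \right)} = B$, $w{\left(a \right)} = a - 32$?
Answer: $\frac{27018}{203} \approx 133.09$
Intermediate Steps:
$w{\left(a \right)} = -32 + a$ ($w{\left(a \right)} = a - 32 = -32 + a$)
$\frac{l - 3170}{w{\left(-113 \right)} + G{\left(-58 \right)}} = \frac{-23848 - 3170}{\left(-32 - 113\right) - 58} = - \frac{27018}{-145 - 58} = - \frac{27018}{-203} = \left(-27018\right) \left(- \frac{1}{203}\right) = \frac{27018}{203}$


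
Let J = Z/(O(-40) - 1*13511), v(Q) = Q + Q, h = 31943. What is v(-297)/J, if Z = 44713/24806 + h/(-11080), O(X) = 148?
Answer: -51944267065680/7070429 ≈ -7.3467e+6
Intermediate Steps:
Z = -148479009/137425240 (Z = 44713/24806 + 31943/(-11080) = 44713*(1/24806) + 31943*(-1/11080) = 44713/24806 - 31943/11080 = -148479009/137425240 ≈ -1.0804)
v(Q) = 2*Q
J = 21211287/262344783160 (J = -148479009/(137425240*(148 - 1*13511)) = -148479009/(137425240*(148 - 13511)) = -148479009/137425240/(-13363) = -148479009/137425240*(-1/13363) = 21211287/262344783160 ≈ 8.0853e-5)
v(-297)/J = (2*(-297))/(21211287/262344783160) = -594*262344783160/21211287 = -51944267065680/7070429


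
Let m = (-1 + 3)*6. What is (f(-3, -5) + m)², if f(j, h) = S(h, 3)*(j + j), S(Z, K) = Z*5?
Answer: 26244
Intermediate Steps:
S(Z, K) = 5*Z
m = 12 (m = 2*6 = 12)
f(j, h) = 10*h*j (f(j, h) = (5*h)*(j + j) = (5*h)*(2*j) = 10*h*j)
(f(-3, -5) + m)² = (10*(-5)*(-3) + 12)² = (150 + 12)² = 162² = 26244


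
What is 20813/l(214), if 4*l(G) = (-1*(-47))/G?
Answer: 17815928/47 ≈ 3.7906e+5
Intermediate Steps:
l(G) = 47/(4*G) (l(G) = ((-1*(-47))/G)/4 = (47/G)/4 = 47/(4*G))
20813/l(214) = 20813/(((47/4)/214)) = 20813/(((47/4)*(1/214))) = 20813/(47/856) = 20813*(856/47) = 17815928/47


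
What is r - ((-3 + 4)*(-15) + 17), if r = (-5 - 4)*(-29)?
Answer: 259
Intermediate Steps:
r = 261 (r = -9*(-29) = 261)
r - ((-3 + 4)*(-15) + 17) = 261 - ((-3 + 4)*(-15) + 17) = 261 - (1*(-15) + 17) = 261 - (-15 + 17) = 261 - 1*2 = 261 - 2 = 259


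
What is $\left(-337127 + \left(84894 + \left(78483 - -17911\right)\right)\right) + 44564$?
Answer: $-111275$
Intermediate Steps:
$\left(-337127 + \left(84894 + \left(78483 - -17911\right)\right)\right) + 44564 = \left(-337127 + \left(84894 + \left(78483 + 17911\right)\right)\right) + 44564 = \left(-337127 + \left(84894 + 96394\right)\right) + 44564 = \left(-337127 + 181288\right) + 44564 = -155839 + 44564 = -111275$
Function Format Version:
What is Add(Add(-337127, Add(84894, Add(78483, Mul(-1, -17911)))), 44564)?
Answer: -111275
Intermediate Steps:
Add(Add(-337127, Add(84894, Add(78483, Mul(-1, -17911)))), 44564) = Add(Add(-337127, Add(84894, Add(78483, 17911))), 44564) = Add(Add(-337127, Add(84894, 96394)), 44564) = Add(Add(-337127, 181288), 44564) = Add(-155839, 44564) = -111275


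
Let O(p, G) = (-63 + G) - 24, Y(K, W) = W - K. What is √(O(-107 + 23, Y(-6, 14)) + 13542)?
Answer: 35*√11 ≈ 116.08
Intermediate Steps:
O(p, G) = -87 + G
√(O(-107 + 23, Y(-6, 14)) + 13542) = √((-87 + (14 - 1*(-6))) + 13542) = √((-87 + (14 + 6)) + 13542) = √((-87 + 20) + 13542) = √(-67 + 13542) = √13475 = 35*√11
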